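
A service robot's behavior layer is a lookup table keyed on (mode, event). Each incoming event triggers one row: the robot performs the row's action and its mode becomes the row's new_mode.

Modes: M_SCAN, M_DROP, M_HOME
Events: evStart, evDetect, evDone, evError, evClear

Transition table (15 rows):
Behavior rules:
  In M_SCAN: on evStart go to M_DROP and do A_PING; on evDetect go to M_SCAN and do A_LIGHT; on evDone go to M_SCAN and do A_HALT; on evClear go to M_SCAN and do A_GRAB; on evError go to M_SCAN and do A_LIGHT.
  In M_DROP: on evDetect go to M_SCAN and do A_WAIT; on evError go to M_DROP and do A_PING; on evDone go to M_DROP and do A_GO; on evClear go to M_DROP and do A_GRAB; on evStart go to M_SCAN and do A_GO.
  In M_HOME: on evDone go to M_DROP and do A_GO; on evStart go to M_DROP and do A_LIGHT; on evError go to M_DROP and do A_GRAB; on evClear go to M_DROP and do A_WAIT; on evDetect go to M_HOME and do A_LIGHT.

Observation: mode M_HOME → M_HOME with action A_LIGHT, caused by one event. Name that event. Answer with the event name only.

evDetect

try evStart: (M_HOME, evStart) → (M_DROP, A_LIGHT)
try evDetect: (M_HOME, evDetect) → (M_HOME, A_LIGHT)  ← matches
try evDone: (M_HOME, evDone) → (M_DROP, A_GO)
try evError: (M_HOME, evError) → (M_DROP, A_GRAB)
try evClear: (M_HOME, evClear) → (M_DROP, A_WAIT)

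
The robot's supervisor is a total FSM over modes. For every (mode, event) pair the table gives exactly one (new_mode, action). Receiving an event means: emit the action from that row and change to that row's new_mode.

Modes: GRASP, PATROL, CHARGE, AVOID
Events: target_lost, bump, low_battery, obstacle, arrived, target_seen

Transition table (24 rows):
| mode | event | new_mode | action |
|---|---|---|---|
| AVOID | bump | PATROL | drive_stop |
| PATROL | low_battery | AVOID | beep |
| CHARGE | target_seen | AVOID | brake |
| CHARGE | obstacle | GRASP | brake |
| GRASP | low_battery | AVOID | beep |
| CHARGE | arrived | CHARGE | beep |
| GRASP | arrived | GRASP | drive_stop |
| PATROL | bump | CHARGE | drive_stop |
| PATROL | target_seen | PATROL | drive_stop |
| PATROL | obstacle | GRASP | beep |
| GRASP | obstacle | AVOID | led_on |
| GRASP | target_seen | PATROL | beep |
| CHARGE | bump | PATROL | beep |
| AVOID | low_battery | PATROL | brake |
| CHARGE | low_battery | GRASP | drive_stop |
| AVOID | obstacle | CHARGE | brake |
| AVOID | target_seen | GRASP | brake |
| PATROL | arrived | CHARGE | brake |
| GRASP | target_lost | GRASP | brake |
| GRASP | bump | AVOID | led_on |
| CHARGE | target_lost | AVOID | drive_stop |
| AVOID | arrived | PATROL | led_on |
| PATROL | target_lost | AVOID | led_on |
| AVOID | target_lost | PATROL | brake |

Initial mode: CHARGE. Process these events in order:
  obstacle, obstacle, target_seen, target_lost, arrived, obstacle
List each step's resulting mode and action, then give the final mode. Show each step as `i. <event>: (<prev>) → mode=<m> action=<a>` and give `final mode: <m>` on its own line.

1. obstacle: (CHARGE) → mode=GRASP action=brake
2. obstacle: (GRASP) → mode=AVOID action=led_on
3. target_seen: (AVOID) → mode=GRASP action=brake
4. target_lost: (GRASP) → mode=GRASP action=brake
5. arrived: (GRASP) → mode=GRASP action=drive_stop
6. obstacle: (GRASP) → mode=AVOID action=led_on

final mode: AVOID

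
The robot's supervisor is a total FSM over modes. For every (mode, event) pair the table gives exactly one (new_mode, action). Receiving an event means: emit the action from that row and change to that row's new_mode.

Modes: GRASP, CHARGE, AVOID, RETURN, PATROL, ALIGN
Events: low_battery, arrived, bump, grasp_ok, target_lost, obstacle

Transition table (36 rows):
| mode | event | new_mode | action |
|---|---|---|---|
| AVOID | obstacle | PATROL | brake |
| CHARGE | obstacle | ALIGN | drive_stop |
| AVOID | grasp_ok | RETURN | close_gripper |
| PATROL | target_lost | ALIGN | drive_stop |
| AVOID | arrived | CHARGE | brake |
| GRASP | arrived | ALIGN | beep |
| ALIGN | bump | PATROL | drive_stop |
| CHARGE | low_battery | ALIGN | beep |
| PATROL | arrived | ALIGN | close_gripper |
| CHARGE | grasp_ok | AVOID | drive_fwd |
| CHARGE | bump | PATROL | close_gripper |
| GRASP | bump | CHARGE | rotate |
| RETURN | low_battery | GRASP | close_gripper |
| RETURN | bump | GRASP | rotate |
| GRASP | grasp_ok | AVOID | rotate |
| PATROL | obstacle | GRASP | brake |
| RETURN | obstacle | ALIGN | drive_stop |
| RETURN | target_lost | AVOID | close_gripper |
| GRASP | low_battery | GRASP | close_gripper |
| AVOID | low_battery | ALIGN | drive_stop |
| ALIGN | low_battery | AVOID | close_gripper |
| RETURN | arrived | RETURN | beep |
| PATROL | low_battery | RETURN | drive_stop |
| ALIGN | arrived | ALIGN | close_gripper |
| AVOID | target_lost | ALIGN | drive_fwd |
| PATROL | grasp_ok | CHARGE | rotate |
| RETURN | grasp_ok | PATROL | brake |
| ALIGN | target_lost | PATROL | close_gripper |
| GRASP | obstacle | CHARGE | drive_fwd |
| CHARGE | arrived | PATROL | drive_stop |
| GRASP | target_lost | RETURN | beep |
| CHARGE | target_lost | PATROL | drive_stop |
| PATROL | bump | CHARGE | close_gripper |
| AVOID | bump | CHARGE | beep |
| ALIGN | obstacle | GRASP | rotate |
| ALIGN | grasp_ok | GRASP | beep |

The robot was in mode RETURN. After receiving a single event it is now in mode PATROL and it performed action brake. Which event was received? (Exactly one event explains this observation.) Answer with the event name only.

grasp_ok

try low_battery: (RETURN, low_battery) → (GRASP, close_gripper)
try arrived: (RETURN, arrived) → (RETURN, beep)
try bump: (RETURN, bump) → (GRASP, rotate)
try grasp_ok: (RETURN, grasp_ok) → (PATROL, brake)  ← matches
try target_lost: (RETURN, target_lost) → (AVOID, close_gripper)
try obstacle: (RETURN, obstacle) → (ALIGN, drive_stop)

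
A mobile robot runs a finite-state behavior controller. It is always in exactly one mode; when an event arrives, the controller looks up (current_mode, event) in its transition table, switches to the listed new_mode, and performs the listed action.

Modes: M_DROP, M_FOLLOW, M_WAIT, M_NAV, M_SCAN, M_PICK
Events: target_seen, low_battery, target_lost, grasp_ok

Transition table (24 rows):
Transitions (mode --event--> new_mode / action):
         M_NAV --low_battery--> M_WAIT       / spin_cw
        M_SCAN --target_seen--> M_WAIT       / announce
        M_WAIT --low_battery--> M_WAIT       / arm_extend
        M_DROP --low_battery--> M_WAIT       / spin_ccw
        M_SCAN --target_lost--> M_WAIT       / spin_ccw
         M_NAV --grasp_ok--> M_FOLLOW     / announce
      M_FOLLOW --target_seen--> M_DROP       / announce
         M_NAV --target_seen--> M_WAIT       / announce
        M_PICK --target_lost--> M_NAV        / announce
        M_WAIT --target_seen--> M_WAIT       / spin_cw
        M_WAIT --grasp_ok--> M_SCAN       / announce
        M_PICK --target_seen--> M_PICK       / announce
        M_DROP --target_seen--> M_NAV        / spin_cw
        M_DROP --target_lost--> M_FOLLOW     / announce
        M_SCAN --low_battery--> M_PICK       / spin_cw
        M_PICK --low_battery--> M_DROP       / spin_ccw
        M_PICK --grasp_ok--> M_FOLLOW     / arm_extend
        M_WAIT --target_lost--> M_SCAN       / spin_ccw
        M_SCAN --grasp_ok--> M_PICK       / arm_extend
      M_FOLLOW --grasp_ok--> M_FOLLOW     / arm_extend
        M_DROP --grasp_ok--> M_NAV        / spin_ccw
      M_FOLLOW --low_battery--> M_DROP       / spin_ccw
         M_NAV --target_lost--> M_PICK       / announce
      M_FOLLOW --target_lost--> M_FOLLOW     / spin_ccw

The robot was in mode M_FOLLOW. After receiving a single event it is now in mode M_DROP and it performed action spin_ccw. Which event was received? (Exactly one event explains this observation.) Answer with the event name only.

try target_seen: (M_FOLLOW, target_seen) → (M_DROP, announce)
try low_battery: (M_FOLLOW, low_battery) → (M_DROP, spin_ccw)  ← matches
try target_lost: (M_FOLLOW, target_lost) → (M_FOLLOW, spin_ccw)
try grasp_ok: (M_FOLLOW, grasp_ok) → (M_FOLLOW, arm_extend)

low_battery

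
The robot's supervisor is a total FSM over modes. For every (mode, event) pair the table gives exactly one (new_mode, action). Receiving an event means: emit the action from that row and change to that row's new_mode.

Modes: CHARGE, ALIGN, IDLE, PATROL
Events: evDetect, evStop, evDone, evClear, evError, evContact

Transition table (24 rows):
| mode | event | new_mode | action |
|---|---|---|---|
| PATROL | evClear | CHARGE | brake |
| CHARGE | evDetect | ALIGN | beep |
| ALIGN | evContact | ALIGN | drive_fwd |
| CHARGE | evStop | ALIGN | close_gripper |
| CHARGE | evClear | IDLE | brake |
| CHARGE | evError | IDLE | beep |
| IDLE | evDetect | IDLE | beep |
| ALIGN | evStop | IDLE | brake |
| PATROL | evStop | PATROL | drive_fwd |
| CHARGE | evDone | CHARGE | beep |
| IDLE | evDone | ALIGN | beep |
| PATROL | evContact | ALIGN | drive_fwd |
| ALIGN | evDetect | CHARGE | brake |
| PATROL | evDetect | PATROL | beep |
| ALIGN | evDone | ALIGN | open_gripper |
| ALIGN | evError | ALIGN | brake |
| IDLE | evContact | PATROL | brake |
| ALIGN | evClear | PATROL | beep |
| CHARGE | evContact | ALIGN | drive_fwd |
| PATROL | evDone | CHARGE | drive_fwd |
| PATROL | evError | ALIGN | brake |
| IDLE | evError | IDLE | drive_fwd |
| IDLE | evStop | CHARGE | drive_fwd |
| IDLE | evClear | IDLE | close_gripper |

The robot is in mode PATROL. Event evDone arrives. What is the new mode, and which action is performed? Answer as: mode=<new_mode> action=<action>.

mode=CHARGE action=drive_fwd

current mode = PATROL; filter table to that mode:
  (PATROL, evClear) → (CHARGE, brake)
  (PATROL, evStop) → (PATROL, drive_fwd)
  (PATROL, evContact) → (ALIGN, drive_fwd)
  (PATROL, evDetect) → (PATROL, beep)
  (PATROL, evDone) → (CHARGE, drive_fwd)  ← event matches
  (PATROL, evError) → (ALIGN, brake)
event = evDone selects (CHARGE, drive_fwd)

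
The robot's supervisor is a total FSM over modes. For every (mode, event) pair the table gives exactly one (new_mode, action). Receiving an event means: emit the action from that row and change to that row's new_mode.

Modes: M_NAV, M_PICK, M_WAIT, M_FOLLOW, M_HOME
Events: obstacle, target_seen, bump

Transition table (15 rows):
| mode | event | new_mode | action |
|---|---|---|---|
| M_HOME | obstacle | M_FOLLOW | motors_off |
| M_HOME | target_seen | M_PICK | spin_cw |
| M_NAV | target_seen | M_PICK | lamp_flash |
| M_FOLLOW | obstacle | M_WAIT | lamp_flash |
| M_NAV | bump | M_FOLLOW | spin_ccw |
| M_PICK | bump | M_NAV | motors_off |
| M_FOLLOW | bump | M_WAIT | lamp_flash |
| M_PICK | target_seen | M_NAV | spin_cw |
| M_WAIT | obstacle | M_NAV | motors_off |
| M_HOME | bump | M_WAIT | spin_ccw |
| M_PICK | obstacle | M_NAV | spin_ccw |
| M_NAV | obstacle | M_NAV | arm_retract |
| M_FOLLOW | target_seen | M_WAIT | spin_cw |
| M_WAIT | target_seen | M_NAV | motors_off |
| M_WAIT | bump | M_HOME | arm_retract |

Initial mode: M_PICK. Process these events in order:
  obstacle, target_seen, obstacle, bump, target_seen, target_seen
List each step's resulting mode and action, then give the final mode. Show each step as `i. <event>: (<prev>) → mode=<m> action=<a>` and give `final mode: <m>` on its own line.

1. obstacle: (M_PICK) → mode=M_NAV action=spin_ccw
2. target_seen: (M_NAV) → mode=M_PICK action=lamp_flash
3. obstacle: (M_PICK) → mode=M_NAV action=spin_ccw
4. bump: (M_NAV) → mode=M_FOLLOW action=spin_ccw
5. target_seen: (M_FOLLOW) → mode=M_WAIT action=spin_cw
6. target_seen: (M_WAIT) → mode=M_NAV action=motors_off

final mode: M_NAV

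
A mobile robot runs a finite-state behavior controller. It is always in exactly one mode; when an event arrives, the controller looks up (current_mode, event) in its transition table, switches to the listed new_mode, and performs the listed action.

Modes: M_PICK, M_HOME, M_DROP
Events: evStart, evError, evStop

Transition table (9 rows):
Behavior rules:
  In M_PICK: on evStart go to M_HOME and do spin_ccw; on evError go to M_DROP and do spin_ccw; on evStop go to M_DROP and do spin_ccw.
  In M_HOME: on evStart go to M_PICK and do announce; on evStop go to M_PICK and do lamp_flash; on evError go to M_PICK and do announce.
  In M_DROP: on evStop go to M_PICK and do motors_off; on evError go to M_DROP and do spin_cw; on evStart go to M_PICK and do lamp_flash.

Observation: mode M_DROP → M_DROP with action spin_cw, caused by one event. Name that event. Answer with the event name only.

evError

try evStart: (M_DROP, evStart) → (M_PICK, lamp_flash)
try evError: (M_DROP, evError) → (M_DROP, spin_cw)  ← matches
try evStop: (M_DROP, evStop) → (M_PICK, motors_off)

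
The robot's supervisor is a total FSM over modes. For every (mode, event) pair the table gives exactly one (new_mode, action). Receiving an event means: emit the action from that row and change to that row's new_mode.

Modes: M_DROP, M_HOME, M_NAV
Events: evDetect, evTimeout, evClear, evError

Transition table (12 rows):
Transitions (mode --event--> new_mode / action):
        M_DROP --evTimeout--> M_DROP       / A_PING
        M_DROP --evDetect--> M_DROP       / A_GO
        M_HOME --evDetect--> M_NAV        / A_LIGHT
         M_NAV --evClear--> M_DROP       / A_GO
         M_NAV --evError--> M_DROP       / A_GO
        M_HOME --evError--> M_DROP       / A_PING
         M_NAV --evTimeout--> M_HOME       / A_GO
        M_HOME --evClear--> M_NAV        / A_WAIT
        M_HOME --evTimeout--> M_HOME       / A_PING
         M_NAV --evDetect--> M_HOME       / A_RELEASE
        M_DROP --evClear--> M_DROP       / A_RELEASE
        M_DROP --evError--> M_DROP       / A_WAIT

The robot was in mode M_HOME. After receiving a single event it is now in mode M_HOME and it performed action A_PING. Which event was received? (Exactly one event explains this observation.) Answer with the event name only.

evTimeout

try evDetect: (M_HOME, evDetect) → (M_NAV, A_LIGHT)
try evTimeout: (M_HOME, evTimeout) → (M_HOME, A_PING)  ← matches
try evClear: (M_HOME, evClear) → (M_NAV, A_WAIT)
try evError: (M_HOME, evError) → (M_DROP, A_PING)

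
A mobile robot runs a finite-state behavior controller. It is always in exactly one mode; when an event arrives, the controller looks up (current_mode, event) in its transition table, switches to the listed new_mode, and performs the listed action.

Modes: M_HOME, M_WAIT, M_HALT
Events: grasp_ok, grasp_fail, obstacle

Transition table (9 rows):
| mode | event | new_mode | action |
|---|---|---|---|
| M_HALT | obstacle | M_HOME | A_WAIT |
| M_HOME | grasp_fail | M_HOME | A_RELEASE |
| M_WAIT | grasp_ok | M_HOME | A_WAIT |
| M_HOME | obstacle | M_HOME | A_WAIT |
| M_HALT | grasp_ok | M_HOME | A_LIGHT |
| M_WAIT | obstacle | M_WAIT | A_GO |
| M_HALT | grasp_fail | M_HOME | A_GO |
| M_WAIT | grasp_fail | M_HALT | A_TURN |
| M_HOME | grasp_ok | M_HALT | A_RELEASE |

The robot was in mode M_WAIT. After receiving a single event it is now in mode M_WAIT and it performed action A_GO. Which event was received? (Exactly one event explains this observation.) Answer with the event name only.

try grasp_ok: (M_WAIT, grasp_ok) → (M_HOME, A_WAIT)
try grasp_fail: (M_WAIT, grasp_fail) → (M_HALT, A_TURN)
try obstacle: (M_WAIT, obstacle) → (M_WAIT, A_GO)  ← matches

obstacle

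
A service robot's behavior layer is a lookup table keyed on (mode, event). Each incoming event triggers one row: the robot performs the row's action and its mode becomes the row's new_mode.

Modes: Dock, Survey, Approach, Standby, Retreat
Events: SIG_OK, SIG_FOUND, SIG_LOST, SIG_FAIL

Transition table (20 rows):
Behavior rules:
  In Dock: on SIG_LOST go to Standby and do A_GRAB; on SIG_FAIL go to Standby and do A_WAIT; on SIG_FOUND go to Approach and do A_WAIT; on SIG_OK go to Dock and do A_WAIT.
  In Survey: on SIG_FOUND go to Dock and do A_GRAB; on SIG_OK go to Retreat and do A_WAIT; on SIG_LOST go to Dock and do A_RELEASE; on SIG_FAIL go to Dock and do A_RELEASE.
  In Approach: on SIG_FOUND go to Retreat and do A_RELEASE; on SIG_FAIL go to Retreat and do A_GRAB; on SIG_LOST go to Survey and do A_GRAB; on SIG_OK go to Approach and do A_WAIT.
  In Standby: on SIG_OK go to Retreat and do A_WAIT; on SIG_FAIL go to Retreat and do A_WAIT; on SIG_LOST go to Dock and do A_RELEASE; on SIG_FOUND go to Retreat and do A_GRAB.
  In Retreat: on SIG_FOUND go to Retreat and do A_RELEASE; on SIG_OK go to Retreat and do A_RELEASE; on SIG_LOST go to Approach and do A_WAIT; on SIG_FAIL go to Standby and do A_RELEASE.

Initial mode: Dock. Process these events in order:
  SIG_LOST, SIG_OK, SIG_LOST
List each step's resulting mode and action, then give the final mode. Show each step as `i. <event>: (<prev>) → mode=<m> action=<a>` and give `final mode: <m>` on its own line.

1. SIG_LOST: (Dock) → mode=Standby action=A_GRAB
2. SIG_OK: (Standby) → mode=Retreat action=A_WAIT
3. SIG_LOST: (Retreat) → mode=Approach action=A_WAIT

final mode: Approach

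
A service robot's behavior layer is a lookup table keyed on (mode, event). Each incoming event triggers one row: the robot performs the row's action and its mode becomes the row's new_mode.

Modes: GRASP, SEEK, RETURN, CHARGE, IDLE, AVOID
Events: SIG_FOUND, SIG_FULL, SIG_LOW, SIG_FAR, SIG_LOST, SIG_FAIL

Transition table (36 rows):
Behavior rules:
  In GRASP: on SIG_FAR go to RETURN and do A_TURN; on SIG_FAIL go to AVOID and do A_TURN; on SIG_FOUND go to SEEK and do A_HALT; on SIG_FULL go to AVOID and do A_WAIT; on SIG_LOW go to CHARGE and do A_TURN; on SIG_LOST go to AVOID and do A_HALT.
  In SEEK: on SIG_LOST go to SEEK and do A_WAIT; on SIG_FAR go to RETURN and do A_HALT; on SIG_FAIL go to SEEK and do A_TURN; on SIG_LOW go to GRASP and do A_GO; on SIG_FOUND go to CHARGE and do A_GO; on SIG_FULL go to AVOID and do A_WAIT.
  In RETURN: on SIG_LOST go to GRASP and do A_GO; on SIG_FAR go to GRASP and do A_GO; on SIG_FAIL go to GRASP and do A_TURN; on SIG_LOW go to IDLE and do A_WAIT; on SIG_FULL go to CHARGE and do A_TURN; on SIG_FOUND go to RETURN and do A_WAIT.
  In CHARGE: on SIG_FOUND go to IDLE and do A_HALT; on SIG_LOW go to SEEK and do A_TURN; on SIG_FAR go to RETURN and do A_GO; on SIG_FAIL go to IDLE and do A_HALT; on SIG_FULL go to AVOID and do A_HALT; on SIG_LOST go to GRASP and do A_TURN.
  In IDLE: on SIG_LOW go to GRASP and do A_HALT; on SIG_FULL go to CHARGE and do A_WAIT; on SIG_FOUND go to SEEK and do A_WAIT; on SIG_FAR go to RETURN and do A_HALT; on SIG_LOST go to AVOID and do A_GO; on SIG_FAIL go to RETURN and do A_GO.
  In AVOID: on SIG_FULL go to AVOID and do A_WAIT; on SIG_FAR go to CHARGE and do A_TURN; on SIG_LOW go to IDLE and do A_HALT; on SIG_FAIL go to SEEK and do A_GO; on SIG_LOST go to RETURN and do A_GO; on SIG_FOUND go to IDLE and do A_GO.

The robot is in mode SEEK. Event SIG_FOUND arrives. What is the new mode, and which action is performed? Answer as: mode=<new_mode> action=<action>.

current mode = SEEK; filter table to that mode:
  (SEEK, SIG_LOST) → (SEEK, A_WAIT)
  (SEEK, SIG_FAR) → (RETURN, A_HALT)
  (SEEK, SIG_FAIL) → (SEEK, A_TURN)
  (SEEK, SIG_LOW) → (GRASP, A_GO)
  (SEEK, SIG_FOUND) → (CHARGE, A_GO)  ← event matches
  (SEEK, SIG_FULL) → (AVOID, A_WAIT)
event = SIG_FOUND selects (CHARGE, A_GO)

mode=CHARGE action=A_GO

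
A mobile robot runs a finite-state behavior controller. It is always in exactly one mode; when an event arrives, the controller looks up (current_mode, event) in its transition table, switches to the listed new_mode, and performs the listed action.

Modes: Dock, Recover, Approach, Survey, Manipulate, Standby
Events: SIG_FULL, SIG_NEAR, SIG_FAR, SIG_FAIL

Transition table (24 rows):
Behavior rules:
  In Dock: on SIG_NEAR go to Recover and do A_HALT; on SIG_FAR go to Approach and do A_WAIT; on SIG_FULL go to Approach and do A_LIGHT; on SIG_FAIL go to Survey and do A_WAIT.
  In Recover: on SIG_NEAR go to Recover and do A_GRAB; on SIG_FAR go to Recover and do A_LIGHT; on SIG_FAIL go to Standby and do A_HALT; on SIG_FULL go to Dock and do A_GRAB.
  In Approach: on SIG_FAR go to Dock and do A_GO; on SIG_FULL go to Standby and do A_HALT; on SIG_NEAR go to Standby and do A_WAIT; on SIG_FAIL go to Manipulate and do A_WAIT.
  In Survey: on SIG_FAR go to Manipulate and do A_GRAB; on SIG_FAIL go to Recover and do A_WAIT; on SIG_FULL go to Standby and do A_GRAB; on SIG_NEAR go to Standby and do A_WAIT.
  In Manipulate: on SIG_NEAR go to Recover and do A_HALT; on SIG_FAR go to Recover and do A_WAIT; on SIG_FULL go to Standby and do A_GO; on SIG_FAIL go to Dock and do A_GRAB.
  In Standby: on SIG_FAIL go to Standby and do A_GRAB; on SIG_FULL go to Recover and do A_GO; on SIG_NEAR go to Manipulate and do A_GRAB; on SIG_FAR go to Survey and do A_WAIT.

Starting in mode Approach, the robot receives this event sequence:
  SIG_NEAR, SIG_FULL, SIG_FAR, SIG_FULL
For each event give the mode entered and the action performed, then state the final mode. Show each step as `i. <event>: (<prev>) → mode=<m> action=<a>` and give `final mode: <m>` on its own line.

final mode: Dock

1. SIG_NEAR: (Approach) → mode=Standby action=A_WAIT
2. SIG_FULL: (Standby) → mode=Recover action=A_GO
3. SIG_FAR: (Recover) → mode=Recover action=A_LIGHT
4. SIG_FULL: (Recover) → mode=Dock action=A_GRAB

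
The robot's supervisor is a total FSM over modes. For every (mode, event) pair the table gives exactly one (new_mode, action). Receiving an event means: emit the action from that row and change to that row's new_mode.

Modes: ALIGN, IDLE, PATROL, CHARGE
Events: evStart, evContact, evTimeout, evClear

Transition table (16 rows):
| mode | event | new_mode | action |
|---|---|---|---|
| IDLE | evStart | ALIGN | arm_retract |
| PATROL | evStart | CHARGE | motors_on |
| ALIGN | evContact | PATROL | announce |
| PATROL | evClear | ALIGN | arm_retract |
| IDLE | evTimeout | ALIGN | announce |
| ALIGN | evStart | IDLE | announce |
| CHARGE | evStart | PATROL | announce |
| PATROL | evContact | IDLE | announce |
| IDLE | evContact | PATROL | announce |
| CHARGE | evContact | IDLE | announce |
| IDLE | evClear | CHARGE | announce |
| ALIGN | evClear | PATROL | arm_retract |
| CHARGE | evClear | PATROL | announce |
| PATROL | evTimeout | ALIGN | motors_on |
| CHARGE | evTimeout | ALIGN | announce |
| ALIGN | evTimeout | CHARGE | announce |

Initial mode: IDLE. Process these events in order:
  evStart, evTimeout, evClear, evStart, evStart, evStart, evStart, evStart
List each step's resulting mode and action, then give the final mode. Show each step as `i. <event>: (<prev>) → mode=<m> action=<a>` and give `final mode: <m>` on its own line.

1. evStart: (IDLE) → mode=ALIGN action=arm_retract
2. evTimeout: (ALIGN) → mode=CHARGE action=announce
3. evClear: (CHARGE) → mode=PATROL action=announce
4. evStart: (PATROL) → mode=CHARGE action=motors_on
5. evStart: (CHARGE) → mode=PATROL action=announce
6. evStart: (PATROL) → mode=CHARGE action=motors_on
7. evStart: (CHARGE) → mode=PATROL action=announce
8. evStart: (PATROL) → mode=CHARGE action=motors_on

final mode: CHARGE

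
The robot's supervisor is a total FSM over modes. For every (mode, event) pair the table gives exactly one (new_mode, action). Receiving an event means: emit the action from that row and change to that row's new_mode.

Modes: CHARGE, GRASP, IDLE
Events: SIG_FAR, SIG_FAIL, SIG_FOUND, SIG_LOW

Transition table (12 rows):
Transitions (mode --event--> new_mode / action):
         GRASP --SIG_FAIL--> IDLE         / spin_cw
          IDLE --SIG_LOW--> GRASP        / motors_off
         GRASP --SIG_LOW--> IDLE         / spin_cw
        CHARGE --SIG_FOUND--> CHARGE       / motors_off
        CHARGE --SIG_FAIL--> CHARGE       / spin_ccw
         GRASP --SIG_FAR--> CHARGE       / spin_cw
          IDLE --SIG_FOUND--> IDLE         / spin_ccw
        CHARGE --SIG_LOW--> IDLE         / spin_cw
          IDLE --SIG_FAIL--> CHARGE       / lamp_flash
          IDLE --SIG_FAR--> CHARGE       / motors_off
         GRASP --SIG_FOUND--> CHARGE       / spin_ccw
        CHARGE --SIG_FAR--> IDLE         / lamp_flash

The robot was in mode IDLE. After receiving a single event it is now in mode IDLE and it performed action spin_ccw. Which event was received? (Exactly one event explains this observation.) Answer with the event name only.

try SIG_FAR: (IDLE, SIG_FAR) → (CHARGE, motors_off)
try SIG_FAIL: (IDLE, SIG_FAIL) → (CHARGE, lamp_flash)
try SIG_FOUND: (IDLE, SIG_FOUND) → (IDLE, spin_ccw)  ← matches
try SIG_LOW: (IDLE, SIG_LOW) → (GRASP, motors_off)

SIG_FOUND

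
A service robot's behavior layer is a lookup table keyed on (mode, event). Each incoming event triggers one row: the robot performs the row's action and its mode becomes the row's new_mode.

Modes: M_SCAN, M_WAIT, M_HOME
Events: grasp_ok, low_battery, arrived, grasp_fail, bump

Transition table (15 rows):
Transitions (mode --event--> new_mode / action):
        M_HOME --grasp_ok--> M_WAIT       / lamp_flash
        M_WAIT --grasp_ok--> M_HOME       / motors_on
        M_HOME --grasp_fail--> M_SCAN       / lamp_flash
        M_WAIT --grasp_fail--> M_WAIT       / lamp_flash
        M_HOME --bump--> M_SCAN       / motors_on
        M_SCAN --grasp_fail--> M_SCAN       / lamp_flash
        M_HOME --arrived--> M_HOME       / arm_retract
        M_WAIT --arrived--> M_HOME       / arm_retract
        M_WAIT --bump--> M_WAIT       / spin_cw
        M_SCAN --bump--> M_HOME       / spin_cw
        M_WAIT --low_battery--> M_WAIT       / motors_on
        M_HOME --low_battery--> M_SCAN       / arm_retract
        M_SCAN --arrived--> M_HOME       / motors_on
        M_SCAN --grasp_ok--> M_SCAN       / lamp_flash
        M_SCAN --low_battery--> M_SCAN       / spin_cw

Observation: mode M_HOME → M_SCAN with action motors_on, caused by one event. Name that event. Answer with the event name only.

bump

try grasp_ok: (M_HOME, grasp_ok) → (M_WAIT, lamp_flash)
try low_battery: (M_HOME, low_battery) → (M_SCAN, arm_retract)
try arrived: (M_HOME, arrived) → (M_HOME, arm_retract)
try grasp_fail: (M_HOME, grasp_fail) → (M_SCAN, lamp_flash)
try bump: (M_HOME, bump) → (M_SCAN, motors_on)  ← matches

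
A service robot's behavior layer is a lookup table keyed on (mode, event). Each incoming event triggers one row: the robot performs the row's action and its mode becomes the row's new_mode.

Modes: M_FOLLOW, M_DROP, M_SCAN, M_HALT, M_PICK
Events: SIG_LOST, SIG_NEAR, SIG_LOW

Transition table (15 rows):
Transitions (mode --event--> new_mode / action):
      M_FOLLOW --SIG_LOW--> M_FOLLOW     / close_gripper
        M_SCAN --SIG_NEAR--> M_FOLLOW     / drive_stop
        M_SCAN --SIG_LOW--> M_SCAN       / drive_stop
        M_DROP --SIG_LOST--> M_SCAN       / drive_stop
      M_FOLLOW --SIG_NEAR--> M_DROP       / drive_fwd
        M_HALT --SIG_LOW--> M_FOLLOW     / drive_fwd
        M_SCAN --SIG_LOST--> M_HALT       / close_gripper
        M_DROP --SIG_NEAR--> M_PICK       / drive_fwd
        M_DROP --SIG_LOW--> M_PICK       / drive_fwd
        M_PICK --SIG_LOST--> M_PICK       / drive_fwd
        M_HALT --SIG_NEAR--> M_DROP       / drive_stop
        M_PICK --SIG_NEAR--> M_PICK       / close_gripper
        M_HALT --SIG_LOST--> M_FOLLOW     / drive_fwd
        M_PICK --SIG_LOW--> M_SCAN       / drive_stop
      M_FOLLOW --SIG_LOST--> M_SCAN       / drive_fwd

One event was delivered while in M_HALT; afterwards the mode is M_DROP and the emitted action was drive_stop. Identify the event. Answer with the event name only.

try SIG_LOST: (M_HALT, SIG_LOST) → (M_FOLLOW, drive_fwd)
try SIG_NEAR: (M_HALT, SIG_NEAR) → (M_DROP, drive_stop)  ← matches
try SIG_LOW: (M_HALT, SIG_LOW) → (M_FOLLOW, drive_fwd)

SIG_NEAR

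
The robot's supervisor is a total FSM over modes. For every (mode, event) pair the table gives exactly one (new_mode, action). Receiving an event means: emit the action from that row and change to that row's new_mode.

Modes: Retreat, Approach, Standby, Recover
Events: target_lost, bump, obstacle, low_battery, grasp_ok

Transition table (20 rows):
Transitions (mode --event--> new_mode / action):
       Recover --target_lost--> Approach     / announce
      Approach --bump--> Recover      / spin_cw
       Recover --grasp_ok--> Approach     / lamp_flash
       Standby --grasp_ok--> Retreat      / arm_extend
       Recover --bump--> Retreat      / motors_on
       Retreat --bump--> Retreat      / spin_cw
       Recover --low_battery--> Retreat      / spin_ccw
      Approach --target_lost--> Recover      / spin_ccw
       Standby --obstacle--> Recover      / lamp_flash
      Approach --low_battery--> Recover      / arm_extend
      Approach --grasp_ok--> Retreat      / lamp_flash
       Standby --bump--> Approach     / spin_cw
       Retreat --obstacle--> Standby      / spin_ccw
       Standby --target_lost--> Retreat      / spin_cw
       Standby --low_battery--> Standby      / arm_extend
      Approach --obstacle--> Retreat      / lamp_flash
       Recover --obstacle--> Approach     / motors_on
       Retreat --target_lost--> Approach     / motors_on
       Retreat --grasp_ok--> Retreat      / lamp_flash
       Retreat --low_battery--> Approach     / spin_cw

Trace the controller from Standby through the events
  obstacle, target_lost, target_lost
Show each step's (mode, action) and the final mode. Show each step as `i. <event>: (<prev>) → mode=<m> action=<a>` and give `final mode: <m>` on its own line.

final mode: Recover

1. obstacle: (Standby) → mode=Recover action=lamp_flash
2. target_lost: (Recover) → mode=Approach action=announce
3. target_lost: (Approach) → mode=Recover action=spin_ccw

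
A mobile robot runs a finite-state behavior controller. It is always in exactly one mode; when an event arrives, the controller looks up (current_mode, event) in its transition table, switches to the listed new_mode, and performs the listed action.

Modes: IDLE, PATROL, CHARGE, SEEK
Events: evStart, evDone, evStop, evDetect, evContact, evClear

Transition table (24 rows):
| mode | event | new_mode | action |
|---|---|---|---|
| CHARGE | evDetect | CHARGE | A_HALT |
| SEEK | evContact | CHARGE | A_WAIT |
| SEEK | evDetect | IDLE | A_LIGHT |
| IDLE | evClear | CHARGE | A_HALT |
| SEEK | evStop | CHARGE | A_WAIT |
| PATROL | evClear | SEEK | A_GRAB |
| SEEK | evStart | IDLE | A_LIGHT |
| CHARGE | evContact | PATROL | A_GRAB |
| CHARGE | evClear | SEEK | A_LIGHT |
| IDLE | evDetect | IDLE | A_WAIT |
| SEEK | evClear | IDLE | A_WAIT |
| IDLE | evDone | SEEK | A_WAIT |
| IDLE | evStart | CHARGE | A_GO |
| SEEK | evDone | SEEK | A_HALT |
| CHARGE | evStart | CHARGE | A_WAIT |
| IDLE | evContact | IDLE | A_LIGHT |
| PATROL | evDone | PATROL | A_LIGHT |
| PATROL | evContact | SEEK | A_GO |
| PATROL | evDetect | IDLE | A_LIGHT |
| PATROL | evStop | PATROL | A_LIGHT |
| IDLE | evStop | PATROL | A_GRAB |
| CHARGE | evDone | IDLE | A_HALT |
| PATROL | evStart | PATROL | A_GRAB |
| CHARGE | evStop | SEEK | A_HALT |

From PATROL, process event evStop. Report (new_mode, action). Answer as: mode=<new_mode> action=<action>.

mode=PATROL action=A_LIGHT

current mode = PATROL; filter table to that mode:
  (PATROL, evClear) → (SEEK, A_GRAB)
  (PATROL, evDone) → (PATROL, A_LIGHT)
  (PATROL, evContact) → (SEEK, A_GO)
  (PATROL, evDetect) → (IDLE, A_LIGHT)
  (PATROL, evStop) → (PATROL, A_LIGHT)  ← event matches
  (PATROL, evStart) → (PATROL, A_GRAB)
event = evStop selects (PATROL, A_LIGHT)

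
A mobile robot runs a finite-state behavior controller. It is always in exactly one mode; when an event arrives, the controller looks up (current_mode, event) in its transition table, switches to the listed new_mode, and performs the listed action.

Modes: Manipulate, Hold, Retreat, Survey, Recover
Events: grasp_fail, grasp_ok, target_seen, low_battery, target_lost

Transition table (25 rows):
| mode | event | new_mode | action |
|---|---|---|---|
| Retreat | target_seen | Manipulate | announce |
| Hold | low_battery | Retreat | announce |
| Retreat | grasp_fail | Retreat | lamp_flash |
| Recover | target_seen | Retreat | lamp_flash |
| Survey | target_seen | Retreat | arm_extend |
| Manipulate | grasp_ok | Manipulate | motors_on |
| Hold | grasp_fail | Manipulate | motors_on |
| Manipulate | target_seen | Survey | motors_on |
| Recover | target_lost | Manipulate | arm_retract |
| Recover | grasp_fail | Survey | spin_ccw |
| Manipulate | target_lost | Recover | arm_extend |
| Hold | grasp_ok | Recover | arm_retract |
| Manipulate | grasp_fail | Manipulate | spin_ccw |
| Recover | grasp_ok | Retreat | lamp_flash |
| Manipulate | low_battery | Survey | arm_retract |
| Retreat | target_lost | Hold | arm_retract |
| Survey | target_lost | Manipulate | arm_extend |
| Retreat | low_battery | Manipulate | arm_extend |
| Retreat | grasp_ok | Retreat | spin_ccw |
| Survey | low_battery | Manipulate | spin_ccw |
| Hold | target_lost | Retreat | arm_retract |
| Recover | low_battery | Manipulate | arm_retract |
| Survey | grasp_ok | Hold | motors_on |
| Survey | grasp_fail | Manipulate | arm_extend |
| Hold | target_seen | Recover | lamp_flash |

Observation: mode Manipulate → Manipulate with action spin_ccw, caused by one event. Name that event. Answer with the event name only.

grasp_fail

try grasp_fail: (Manipulate, grasp_fail) → (Manipulate, spin_ccw)  ← matches
try grasp_ok: (Manipulate, grasp_ok) → (Manipulate, motors_on)
try target_seen: (Manipulate, target_seen) → (Survey, motors_on)
try low_battery: (Manipulate, low_battery) → (Survey, arm_retract)
try target_lost: (Manipulate, target_lost) → (Recover, arm_extend)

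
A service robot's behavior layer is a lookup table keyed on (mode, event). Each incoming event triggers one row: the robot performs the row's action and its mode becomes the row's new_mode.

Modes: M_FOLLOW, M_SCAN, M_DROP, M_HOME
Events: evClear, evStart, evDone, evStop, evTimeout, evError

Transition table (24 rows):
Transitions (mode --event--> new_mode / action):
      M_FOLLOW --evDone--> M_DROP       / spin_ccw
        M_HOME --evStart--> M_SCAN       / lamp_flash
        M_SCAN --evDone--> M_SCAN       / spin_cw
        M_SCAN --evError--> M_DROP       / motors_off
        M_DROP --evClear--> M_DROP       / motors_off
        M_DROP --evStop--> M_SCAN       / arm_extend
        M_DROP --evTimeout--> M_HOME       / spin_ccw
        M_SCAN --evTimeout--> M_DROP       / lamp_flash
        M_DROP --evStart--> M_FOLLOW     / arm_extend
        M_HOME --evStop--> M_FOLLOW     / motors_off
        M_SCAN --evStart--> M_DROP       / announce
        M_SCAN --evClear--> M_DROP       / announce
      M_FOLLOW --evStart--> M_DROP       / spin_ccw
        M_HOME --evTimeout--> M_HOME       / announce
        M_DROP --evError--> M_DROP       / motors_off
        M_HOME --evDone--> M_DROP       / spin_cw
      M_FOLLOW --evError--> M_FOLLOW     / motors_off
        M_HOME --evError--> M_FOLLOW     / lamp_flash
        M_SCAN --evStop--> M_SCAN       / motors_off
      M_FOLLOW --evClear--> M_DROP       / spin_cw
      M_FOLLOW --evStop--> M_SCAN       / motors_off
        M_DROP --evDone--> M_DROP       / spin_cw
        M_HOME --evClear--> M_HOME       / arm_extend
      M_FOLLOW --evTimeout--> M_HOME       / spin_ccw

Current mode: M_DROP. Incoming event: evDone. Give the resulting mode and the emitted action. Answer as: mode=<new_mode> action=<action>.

mode=M_DROP action=spin_cw

current mode = M_DROP; filter table to that mode:
  (M_DROP, evClear) → (M_DROP, motors_off)
  (M_DROP, evStop) → (M_SCAN, arm_extend)
  (M_DROP, evTimeout) → (M_HOME, spin_ccw)
  (M_DROP, evStart) → (M_FOLLOW, arm_extend)
  (M_DROP, evError) → (M_DROP, motors_off)
  (M_DROP, evDone) → (M_DROP, spin_cw)  ← event matches
event = evDone selects (M_DROP, spin_cw)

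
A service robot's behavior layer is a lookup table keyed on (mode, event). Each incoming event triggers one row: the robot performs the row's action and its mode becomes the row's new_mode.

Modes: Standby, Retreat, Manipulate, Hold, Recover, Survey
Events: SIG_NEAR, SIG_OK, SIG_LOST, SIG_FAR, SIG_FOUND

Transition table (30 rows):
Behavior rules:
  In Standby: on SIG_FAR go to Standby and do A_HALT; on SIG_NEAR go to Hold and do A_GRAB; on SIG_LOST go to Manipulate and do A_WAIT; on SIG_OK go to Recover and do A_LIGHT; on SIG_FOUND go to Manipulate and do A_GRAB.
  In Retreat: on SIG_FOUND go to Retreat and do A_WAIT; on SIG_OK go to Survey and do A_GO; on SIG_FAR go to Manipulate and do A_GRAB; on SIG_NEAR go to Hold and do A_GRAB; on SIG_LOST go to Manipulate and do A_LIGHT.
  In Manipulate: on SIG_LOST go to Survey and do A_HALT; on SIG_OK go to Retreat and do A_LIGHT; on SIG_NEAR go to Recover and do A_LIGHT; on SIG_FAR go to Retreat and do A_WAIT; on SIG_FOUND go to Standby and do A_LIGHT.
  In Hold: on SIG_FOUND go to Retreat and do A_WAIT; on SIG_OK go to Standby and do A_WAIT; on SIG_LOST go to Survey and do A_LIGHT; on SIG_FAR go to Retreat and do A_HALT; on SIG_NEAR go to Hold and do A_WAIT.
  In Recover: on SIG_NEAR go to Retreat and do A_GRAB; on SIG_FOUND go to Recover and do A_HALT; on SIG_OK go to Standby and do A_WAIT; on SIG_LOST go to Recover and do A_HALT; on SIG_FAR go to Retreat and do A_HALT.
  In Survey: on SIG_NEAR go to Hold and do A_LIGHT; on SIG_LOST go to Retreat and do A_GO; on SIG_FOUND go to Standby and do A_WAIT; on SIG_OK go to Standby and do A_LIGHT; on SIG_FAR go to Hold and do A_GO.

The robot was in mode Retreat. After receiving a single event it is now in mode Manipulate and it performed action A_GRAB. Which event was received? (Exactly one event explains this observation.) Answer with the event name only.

SIG_FAR

try SIG_NEAR: (Retreat, SIG_NEAR) → (Hold, A_GRAB)
try SIG_OK: (Retreat, SIG_OK) → (Survey, A_GO)
try SIG_LOST: (Retreat, SIG_LOST) → (Manipulate, A_LIGHT)
try SIG_FAR: (Retreat, SIG_FAR) → (Manipulate, A_GRAB)  ← matches
try SIG_FOUND: (Retreat, SIG_FOUND) → (Retreat, A_WAIT)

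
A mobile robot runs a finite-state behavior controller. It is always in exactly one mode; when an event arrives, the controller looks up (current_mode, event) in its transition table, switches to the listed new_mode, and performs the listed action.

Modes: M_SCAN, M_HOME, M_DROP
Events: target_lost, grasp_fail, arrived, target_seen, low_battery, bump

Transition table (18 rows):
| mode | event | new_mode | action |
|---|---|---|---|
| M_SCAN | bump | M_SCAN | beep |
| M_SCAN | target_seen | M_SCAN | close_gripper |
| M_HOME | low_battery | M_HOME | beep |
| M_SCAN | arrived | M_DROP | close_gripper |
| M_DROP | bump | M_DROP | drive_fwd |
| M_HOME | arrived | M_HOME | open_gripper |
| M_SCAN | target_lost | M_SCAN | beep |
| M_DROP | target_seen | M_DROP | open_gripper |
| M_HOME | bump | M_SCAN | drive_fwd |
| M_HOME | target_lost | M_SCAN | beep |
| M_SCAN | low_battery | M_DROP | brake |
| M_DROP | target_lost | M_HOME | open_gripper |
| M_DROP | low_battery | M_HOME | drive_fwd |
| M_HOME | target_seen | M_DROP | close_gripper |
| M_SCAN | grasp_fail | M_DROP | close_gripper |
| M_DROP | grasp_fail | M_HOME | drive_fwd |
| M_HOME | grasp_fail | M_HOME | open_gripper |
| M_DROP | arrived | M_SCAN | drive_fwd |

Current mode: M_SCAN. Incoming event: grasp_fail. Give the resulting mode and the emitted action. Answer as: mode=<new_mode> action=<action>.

mode=M_DROP action=close_gripper

current mode = M_SCAN; filter table to that mode:
  (M_SCAN, bump) → (M_SCAN, beep)
  (M_SCAN, target_seen) → (M_SCAN, close_gripper)
  (M_SCAN, arrived) → (M_DROP, close_gripper)
  (M_SCAN, target_lost) → (M_SCAN, beep)
  (M_SCAN, low_battery) → (M_DROP, brake)
  (M_SCAN, grasp_fail) → (M_DROP, close_gripper)  ← event matches
event = grasp_fail selects (M_DROP, close_gripper)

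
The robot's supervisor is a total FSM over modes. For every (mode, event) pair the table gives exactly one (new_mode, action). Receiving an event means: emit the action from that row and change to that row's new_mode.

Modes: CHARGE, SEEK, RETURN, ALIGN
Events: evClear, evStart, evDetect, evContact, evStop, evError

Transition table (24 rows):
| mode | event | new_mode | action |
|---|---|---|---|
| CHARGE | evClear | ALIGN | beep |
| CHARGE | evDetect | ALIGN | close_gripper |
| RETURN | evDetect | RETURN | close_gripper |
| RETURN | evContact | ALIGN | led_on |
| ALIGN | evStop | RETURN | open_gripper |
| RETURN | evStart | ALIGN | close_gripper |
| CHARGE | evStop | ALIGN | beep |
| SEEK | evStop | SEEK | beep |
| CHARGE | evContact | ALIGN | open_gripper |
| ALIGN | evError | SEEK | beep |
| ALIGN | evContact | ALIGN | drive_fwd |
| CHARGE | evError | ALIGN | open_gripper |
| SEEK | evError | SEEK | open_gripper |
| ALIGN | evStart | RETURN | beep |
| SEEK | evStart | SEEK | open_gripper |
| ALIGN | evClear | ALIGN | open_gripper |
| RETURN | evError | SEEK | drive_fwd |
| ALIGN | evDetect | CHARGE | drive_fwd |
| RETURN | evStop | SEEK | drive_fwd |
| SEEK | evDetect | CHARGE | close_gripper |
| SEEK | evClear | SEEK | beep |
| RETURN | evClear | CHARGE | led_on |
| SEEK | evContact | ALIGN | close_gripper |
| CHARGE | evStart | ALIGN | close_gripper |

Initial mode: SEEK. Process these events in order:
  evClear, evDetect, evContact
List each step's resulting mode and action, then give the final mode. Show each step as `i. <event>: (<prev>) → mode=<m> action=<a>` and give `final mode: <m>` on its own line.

final mode: ALIGN

1. evClear: (SEEK) → mode=SEEK action=beep
2. evDetect: (SEEK) → mode=CHARGE action=close_gripper
3. evContact: (CHARGE) → mode=ALIGN action=open_gripper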